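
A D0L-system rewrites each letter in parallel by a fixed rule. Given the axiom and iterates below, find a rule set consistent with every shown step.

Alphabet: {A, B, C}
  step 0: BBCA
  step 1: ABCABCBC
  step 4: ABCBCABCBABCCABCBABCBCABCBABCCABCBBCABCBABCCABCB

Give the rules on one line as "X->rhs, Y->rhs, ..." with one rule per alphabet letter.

A->C, B->ABC, C->B

  step 0 ⇒ step 1: BBCA ⇒ ABC·ABC·B·C
    A ↦ C
    B ↦ ABC
    C ↦ B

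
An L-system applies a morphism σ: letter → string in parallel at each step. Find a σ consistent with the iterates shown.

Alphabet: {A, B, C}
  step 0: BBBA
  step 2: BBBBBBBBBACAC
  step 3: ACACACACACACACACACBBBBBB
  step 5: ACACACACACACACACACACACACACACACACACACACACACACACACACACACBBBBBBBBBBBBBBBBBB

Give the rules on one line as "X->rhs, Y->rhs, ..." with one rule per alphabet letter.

A->BB, B->AC, C->B

  step 2 ⇒ step 3: BBBBBBBBBACAC ⇒ AC·AC·AC·AC·AC·AC·AC·AC·AC·BB·B·BB·B
    A ↦ BB
    B ↦ AC
    C ↦ B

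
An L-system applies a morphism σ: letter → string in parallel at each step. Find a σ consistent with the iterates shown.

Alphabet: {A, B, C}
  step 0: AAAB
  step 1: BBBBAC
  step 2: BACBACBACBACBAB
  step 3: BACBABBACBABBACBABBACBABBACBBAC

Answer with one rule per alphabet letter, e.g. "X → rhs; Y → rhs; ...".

  step 2 ⇒ step 3: BACBACBACBACBAB ⇒ BAC·B·AB·BAC·B·AB·BAC·B·AB·BAC·B·AB·BAC·B·BAC
    A ↦ B
    B ↦ BAC
    C ↦ AB

A->B, B->BAC, C->AB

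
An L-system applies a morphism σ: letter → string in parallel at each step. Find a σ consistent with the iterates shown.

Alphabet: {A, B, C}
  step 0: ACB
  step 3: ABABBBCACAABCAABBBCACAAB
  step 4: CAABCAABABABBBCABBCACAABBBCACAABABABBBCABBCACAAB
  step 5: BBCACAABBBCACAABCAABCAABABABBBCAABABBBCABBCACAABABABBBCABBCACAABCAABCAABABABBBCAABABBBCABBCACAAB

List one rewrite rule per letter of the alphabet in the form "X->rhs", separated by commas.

  step 4 ⇒ step 5: CAABCAABABABBBCABBCACAABBBCACAABABABBBCABBCACAAB ⇒ BB·CA·CA·AB·BB·CA·CA·AB·CA·AB·CA·AB·AB·AB·BB·CA·AB·AB·BB·CA·BB·CA·CA·AB·AB·AB·BB·CA·BB·CA·CA·AB·CA·AB·CA·AB·AB·AB·BB·CA·AB·AB·BB·CA·BB·CA·CA·AB
    A ↦ CA
    B ↦ AB
    C ↦ BB

A->CA, B->AB, C->BB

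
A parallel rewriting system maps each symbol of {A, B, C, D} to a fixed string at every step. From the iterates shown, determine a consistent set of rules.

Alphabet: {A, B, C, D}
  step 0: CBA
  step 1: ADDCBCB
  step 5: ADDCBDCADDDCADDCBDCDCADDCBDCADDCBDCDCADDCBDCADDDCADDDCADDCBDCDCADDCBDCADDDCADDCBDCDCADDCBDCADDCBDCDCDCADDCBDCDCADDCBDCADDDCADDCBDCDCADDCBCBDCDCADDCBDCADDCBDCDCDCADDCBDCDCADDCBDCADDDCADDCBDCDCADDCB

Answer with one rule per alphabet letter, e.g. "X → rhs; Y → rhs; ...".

  step 0 ⇒ step 1: CBA ⇒ ADD·CB·CB
    A ↦ CB
    B ↦ CB
    C ↦ ADD
    D ↦ DC  (constrained at step 1)

A->CB, B->CB, C->ADD, D->DC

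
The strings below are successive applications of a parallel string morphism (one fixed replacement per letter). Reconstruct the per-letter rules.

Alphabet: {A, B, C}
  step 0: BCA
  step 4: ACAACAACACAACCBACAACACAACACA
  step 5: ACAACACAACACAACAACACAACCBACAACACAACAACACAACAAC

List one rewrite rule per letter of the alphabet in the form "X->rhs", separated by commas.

  step 4 ⇒ step 5: ACAACAACACAACCBACAACACAACACA ⇒ AC·A·AC·AC·A·AC·AC·A·AC·A·AC·AC·A·A·CCB·AC·A·AC·AC·A·AC·A·AC·AC·A·AC·A·AC
    A ↦ AC
    B ↦ CCB
    C ↦ A

A->AC, B->CCB, C->A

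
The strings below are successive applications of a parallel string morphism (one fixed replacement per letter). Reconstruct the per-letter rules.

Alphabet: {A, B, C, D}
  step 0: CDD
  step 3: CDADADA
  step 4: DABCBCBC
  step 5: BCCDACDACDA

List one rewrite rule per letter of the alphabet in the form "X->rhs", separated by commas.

  step 4 ⇒ step 5: DABCBCBC ⇒ B·C·C·DA·C·DA·C·DA
    A ↦ C
    B ↦ C
    C ↦ DA
    D ↦ B

A->C, B->C, C->DA, D->B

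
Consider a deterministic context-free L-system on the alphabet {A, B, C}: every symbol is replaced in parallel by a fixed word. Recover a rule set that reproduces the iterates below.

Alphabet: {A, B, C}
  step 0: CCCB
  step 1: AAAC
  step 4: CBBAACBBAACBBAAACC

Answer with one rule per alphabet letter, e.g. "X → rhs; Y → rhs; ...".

  step 0 ⇒ step 1: CCCB ⇒ A·A·A·C
    B ↦ C
    C ↦ A
    A ↦ CBB  (constrained at step 1)

A->CBB, B->C, C->A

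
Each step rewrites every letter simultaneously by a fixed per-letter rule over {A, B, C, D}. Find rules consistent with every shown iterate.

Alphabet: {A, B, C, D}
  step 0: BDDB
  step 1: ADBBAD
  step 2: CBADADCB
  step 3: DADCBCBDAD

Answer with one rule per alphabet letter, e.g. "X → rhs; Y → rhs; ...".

A->C, B->AD, C->D, D->B

  step 2 ⇒ step 3: CBADADCB ⇒ D·AD·C·B·C·B·D·AD
    A ↦ C
    B ↦ AD
    C ↦ D
    D ↦ B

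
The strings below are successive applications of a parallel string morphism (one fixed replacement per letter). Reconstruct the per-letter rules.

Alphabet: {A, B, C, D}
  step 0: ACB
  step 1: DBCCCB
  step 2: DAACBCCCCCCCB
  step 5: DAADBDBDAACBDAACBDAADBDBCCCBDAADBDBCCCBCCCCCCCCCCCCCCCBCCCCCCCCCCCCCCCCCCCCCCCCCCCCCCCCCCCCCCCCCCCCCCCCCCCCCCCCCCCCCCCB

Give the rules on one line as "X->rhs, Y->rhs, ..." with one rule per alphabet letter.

  step 1 ⇒ step 2: DBCCCB ⇒ DAA·CB·CC·CC·CC·CB
    B ↦ CB
    C ↦ CC
    D ↦ DAA
  step 0 ⇒ step 1: ACB ⇒ DB·CC·CB
    A ↦ DB

A->DB, B->CB, C->CC, D->DAA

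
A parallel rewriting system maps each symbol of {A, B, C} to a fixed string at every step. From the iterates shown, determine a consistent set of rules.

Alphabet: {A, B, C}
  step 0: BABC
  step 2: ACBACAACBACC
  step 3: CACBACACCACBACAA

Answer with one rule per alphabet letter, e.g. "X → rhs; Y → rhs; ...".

A->C, B->CBA, C->A

  step 2 ⇒ step 3: ACBACAACBACC ⇒ C·A·CBA·C·A·C·C·A·CBA·C·A·A
    A ↦ C
    B ↦ CBA
    C ↦ A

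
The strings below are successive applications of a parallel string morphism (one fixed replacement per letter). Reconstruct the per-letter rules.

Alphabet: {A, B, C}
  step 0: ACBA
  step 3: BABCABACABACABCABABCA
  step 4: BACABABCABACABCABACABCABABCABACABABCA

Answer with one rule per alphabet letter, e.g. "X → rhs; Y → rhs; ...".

  step 3 ⇒ step 4: BABCABACABACABCABABCA ⇒ BA·CA·BA·B·CA·BA·CA·B·CA·BA·CA·B·CA·BA·B·CA·BA·CA·BA·B·CA
    A ↦ CA
    B ↦ BA
    C ↦ B

A->CA, B->BA, C->B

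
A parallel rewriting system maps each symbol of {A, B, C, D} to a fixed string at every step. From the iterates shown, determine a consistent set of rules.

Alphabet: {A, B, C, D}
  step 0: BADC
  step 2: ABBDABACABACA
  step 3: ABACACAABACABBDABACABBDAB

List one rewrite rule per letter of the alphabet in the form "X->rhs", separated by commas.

  step 2 ⇒ step 3: ABBDABACABACA ⇒ AB·AC·AC·A·AB·AC·AB·BD·AB·AC·AB·BD·AB
    A ↦ AB
    B ↦ AC
    C ↦ BD
    D ↦ A

A->AB, B->AC, C->BD, D->A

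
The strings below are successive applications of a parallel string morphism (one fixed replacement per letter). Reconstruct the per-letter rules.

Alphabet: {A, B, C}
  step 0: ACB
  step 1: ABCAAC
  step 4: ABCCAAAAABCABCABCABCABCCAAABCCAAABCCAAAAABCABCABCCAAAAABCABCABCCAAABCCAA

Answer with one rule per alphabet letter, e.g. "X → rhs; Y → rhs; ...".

  step 0 ⇒ step 1: ACB ⇒ ABC·AA·C
    A ↦ ABC
    B ↦ C
    C ↦ AA

A->ABC, B->C, C->AA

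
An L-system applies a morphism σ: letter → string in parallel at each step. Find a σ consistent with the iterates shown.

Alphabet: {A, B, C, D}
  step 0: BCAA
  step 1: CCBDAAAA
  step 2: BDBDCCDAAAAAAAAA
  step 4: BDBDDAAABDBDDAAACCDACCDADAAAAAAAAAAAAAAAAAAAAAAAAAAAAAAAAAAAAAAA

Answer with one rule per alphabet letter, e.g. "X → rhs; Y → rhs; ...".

A->AA, B->CC, C->BD, D->DA

  step 1 ⇒ step 2: CCBDAAAA ⇒ BD·BD·CC·DA·AA·AA·AA·AA
    A ↦ AA
    B ↦ CC
    C ↦ BD
    D ↦ DA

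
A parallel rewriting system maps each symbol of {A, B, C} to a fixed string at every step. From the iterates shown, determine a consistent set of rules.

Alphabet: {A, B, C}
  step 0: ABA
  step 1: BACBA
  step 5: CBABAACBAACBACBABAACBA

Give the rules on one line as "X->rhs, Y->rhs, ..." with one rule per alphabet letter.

  step 0 ⇒ step 1: ABA ⇒ BA·C·BA
    A ↦ BA
    B ↦ C
    C ↦ A  (constrained at step 1)

A->BA, B->C, C->A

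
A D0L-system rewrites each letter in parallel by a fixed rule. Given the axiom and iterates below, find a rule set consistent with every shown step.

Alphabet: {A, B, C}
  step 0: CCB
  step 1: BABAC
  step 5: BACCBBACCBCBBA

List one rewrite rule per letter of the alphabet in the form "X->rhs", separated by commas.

A->B, B->C, C->BA

  step 0 ⇒ step 1: CCB ⇒ BA·BA·C
    B ↦ C
    C ↦ BA
    A ↦ B  (constrained at step 1)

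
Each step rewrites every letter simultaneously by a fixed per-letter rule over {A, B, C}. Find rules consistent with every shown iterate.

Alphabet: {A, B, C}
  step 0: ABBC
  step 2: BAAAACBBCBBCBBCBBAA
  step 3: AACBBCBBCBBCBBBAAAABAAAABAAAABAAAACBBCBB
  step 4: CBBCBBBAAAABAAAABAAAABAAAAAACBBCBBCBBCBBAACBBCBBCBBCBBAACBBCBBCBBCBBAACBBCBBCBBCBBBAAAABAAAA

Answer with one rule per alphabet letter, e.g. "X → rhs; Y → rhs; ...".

A->CBB, B->AA, C->B

  step 3 ⇒ step 4: AACBBCBBCBBCBBBAAAABAAAABAAAABAAAACBBCBB ⇒ CBB·CBB·B·AA·AA·B·AA·AA·B·AA·AA·B·AA·AA·AA·CBB·CBB·CBB·CBB·AA·CBB·CBB·CBB·CBB·AA·CBB·CBB·CBB·CBB·AA·CBB·CBB·CBB·CBB·B·AA·AA·B·AA·AA
    A ↦ CBB
    B ↦ AA
    C ↦ B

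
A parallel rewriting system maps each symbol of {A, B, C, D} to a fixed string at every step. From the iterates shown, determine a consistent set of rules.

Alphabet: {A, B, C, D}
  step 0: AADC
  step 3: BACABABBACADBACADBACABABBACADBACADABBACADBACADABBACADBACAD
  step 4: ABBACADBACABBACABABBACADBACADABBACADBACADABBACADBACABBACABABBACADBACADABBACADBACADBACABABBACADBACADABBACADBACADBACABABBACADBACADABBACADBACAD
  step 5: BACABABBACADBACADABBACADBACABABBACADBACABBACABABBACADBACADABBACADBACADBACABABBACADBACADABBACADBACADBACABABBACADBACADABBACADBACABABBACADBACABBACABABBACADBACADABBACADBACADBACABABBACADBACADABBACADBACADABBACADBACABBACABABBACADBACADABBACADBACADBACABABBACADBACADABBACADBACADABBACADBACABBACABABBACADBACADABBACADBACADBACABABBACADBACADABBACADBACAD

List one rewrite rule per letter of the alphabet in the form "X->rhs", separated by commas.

A->BAC, B->AB, C->AD, D->AD

  step 4 ⇒ step 5: ABBACADBACABBACABABBACADBACADABBACADBACADABBACADBACABBACABABBACADBACADABBACADBACADBACABABBACADBACADABBACADBACADBACABABBACADBACADABBACADBACAD ⇒ BAC·AB·AB·BAC·AD·BAC·AD·AB·BAC·AD·BAC·AB·AB·BAC·AD·BAC·AB·BAC·AB·AB·BAC·AD·BAC·AD·AB·BAC·AD·BAC·AD·BAC·AB·AB·BAC·AD·BAC·AD·AB·BAC·AD·BAC·AD·BAC·AB·AB·BAC·AD·BAC·AD·AB·BAC·AD·BAC·AB·AB·BAC·AD·BAC·AB·BAC·AB·AB·BAC·AD·BAC·AD·AB·BAC·AD·BAC·AD·BAC·AB·AB·BAC·AD·BAC·AD·AB·BAC·AD·BAC·AD·AB·BAC·AD·BAC·AB·BAC·AB·AB·BAC·AD·BAC·AD·AB·BAC·AD·BAC·AD·BAC·AB·AB·BAC·AD·BAC·AD·AB·BAC·AD·BAC·AD·AB·BAC·AD·BAC·AB·BAC·AB·AB·BAC·AD·BAC·AD·AB·BAC·AD·BAC·AD·BAC·AB·AB·BAC·AD·BAC·AD·AB·BAC·AD·BAC·AD
    A ↦ BAC
    B ↦ AB
    C ↦ AD
    D ↦ AD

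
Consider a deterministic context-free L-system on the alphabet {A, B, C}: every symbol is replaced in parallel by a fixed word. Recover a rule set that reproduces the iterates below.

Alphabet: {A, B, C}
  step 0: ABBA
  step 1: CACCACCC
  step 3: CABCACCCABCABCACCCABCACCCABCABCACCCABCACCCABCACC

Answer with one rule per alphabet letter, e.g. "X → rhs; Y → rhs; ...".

A->C, B->ACC, C->CAB

  step 0 ⇒ step 1: ABBA ⇒ C·ACC·ACC·C
    A ↦ C
    B ↦ ACC
    C ↦ CAB  (constrained at step 1)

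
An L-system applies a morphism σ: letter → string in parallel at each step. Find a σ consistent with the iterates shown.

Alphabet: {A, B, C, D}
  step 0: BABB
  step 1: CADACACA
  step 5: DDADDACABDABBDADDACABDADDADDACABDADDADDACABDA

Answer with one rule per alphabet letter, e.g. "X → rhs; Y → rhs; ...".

A->DA, B->CA, C->D, D->B

  step 0 ⇒ step 1: BABB ⇒ CA·DA·CA·CA
    A ↦ DA
    B ↦ CA
    C ↦ D  (constrained at step 1)
    D ↦ B  (constrained at step 1)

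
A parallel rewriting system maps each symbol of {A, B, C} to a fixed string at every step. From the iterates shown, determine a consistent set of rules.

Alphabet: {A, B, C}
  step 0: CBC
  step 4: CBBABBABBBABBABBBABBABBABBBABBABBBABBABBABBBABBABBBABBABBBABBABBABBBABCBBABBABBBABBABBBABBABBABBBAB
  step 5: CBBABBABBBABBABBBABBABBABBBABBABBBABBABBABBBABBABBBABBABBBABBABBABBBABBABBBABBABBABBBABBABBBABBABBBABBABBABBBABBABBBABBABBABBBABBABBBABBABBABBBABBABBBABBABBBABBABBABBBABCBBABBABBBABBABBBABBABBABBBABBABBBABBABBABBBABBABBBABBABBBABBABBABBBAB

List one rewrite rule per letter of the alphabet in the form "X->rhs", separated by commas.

A->B, B->BAB, C->CB

  step 4 ⇒ step 5: CBBABBABBBABBABBBABBABBABBBABBABBBABBABBABBBABBABBBABBABBBABBABBABBBABCBBABBABBBABBABBBABBABBABBBAB ⇒ CB·BAB·BAB·B·BAB·BAB·B·BAB·BAB·BAB·B·BAB·BAB·B·BAB·BAB·BAB·B·BAB·BAB·B·BAB·BAB·B·BAB·BAB·BAB·B·BAB·BAB·B·BAB·BAB·BAB·B·BAB·BAB·B·BAB·BAB·B·BAB·BAB·BAB·B·BAB·BAB·B·BAB·BAB·BAB·B·BAB·BAB·B·BAB·BAB·BAB·B·BAB·BAB·B·BAB·BAB·B·BAB·BAB·BAB·B·BAB·CB·BAB·BAB·B·BAB·BAB·B·BAB·BAB·BAB·B·BAB·BAB·B·BAB·BAB·BAB·B·BAB·BAB·B·BAB·BAB·B·BAB·BAB·BAB·B·BAB
    A ↦ B
    B ↦ BAB
    C ↦ CB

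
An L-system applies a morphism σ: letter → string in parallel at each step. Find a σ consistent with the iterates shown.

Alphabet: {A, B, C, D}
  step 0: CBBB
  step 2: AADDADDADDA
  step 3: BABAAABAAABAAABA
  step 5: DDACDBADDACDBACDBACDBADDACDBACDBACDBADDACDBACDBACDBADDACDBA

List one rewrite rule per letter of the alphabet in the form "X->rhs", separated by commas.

  step 2 ⇒ step 3: AADDADDADDA ⇒ BA·BA·A·A·BA·A·A·BA·A·A·BA
    A ↦ BA
    D ↦ A
    B ↦ CD  (constrained at step 0)
    C ↦ DD  (constrained at step 0)

A->BA, B->CD, C->DD, D->A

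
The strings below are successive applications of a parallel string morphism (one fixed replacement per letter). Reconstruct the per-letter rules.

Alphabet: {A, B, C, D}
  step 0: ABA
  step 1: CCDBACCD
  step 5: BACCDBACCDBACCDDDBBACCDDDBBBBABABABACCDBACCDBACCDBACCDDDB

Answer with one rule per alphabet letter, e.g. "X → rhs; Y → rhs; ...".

A->CCD, B->BA, C->D, D->B

  step 0 ⇒ step 1: ABA ⇒ CCD·BA·CCD
    A ↦ CCD
    B ↦ BA
    C ↦ D  (constrained at step 1)
    D ↦ B  (constrained at step 1)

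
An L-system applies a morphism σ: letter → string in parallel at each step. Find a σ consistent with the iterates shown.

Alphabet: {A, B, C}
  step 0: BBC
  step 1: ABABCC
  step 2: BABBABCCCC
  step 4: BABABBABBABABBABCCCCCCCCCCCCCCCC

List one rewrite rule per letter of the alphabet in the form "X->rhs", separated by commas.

  step 1 ⇒ step 2: ABABCC ⇒ B·AB·B·AB·CC·CC
    A ↦ B
    B ↦ AB
    C ↦ CC

A->B, B->AB, C->CC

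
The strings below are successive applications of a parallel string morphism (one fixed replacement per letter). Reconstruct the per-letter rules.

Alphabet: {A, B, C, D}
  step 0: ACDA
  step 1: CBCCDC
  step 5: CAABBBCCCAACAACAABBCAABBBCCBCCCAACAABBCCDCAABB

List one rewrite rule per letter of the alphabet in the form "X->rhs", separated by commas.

  step 0 ⇒ step 1: ACDA ⇒ C·B·CCD·C
    A ↦ C
    C ↦ B
    D ↦ CCD
    B ↦ CAA  (constrained at step 1)

A->C, B->CAA, C->B, D->CCD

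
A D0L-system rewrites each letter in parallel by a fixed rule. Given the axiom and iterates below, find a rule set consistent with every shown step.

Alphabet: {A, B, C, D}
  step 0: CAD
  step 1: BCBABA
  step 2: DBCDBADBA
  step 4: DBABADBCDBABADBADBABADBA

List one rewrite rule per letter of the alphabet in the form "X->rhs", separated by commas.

  step 1 ⇒ step 2: BCBABA ⇒ D·BC·D·BA·D·BA
    A ↦ BA
    B ↦ D
    C ↦ BC
  step 0 ⇒ step 1: CAD ⇒ BC·BA·BA
    D ↦ BA

A->BA, B->D, C->BC, D->BA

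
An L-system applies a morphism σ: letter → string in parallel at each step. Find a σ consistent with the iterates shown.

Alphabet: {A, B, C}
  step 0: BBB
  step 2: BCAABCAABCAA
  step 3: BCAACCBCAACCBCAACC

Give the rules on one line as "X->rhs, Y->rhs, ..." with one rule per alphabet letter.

  step 2 ⇒ step 3: BCAABCAABCAA ⇒ BC·AA·C·C·BC·AA·C·C·BC·AA·C·C
    A ↦ C
    B ↦ BC
    C ↦ AA

A->C, B->BC, C->AA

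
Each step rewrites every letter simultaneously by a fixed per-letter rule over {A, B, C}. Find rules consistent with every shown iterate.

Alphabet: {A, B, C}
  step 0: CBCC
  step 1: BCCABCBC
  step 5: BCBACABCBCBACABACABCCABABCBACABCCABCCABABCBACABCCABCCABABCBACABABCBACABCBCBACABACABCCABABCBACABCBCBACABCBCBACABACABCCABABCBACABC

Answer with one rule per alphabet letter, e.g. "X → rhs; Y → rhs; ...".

  step 0 ⇒ step 1: CBCC ⇒ BC·CA·BC·BC
    B ↦ CA
    C ↦ BC
    A ↦ BA  (constrained at step 1)

A->BA, B->CA, C->BC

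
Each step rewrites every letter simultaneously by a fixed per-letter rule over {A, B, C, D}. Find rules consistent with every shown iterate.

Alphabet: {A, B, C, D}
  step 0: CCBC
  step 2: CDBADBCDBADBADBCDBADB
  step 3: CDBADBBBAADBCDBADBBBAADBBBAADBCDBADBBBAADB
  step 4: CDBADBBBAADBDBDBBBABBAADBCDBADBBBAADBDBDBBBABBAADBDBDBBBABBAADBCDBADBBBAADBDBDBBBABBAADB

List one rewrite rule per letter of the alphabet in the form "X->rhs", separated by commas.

  step 3 ⇒ step 4: CDBADBBBAADBCDBADBBBAADBBBAADBCDBADBBBAADB ⇒ CDB·A·DB·BBA·A·DB·DB·DB·BBA·BBA·A·DB·CDB·A·DB·BBA·A·DB·DB·DB·BBA·BBA·A·DB·DB·DB·BBA·BBA·A·DB·CDB·A·DB·BBA·A·DB·DB·DB·BBA·BBA·A·DB
    A ↦ BBA
    B ↦ DB
    C ↦ CDB
    D ↦ A

A->BBA, B->DB, C->CDB, D->A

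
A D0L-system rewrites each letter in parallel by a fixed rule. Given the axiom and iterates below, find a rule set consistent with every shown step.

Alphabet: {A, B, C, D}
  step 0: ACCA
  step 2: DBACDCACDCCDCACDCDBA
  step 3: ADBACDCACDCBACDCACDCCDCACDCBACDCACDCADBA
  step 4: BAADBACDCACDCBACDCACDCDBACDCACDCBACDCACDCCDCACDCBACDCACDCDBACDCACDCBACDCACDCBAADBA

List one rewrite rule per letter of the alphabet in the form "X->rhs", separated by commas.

  step 3 ⇒ step 4: ADBACDCACDCBACDCACDCCDCACDCBACDCACDCADBA ⇒ BA·A·D·BA·CDC·A·CDC·BA·CDC·A·CDC·D·BA·CDC·A·CDC·BA·CDC·A·CDC·CDC·A·CDC·BA·CDC·A·CDC·D·BA·CDC·A·CDC·BA·CDC·A·CDC·BA·A·D·BA
    A ↦ BA
    B ↦ D
    C ↦ CDC
    D ↦ A

A->BA, B->D, C->CDC, D->A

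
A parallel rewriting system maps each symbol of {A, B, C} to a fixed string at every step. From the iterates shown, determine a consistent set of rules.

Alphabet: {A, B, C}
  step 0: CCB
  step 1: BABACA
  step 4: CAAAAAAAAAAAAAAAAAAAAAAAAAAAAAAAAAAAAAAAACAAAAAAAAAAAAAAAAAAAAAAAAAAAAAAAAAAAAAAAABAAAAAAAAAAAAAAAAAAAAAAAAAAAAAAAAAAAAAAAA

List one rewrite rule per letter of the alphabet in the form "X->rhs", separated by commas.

A->AAA, B->CA, C->BA

  step 0 ⇒ step 1: CCB ⇒ BA·BA·CA
    B ↦ CA
    C ↦ BA
    A ↦ AAA  (constrained at step 1)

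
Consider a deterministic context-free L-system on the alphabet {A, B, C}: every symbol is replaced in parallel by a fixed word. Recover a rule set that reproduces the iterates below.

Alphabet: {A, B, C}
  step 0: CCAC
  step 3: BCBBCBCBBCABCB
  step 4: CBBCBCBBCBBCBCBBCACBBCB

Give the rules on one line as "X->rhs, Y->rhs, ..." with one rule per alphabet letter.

A->CA, B->CB, C->B

  step 3 ⇒ step 4: BCBBCBCBBCABCB ⇒ CB·B·CB·CB·B·CB·B·CB·CB·B·CA·CB·B·CB
    A ↦ CA
    B ↦ CB
    C ↦ B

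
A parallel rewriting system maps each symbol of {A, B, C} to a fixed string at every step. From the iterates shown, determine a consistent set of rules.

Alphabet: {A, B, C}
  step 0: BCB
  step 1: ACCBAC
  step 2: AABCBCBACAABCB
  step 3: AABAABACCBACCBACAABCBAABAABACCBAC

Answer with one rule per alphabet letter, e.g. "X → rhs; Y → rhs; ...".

  step 2 ⇒ step 3: AABCBCBACAABCB ⇒ AAB·AAB·AC·CB·AC·CB·AC·AAB·CB·AAB·AAB·AC·CB·AC
    A ↦ AAB
    B ↦ AC
    C ↦ CB

A->AAB, B->AC, C->CB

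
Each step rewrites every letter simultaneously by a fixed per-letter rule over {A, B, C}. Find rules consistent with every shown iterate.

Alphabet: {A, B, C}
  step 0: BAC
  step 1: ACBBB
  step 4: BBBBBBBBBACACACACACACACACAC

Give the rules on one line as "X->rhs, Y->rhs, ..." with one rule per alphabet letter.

A->BB, B->AC, C->B

  step 0 ⇒ step 1: BAC ⇒ AC·BB·B
    A ↦ BB
    B ↦ AC
    C ↦ B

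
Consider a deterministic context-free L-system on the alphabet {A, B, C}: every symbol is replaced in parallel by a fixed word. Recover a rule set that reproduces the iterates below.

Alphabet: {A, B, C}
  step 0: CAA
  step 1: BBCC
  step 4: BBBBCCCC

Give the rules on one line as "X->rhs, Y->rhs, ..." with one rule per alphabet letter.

A->C, B->A, C->BB

  step 0 ⇒ step 1: CAA ⇒ BB·C·C
    A ↦ C
    C ↦ BB
    B ↦ A  (constrained at step 1)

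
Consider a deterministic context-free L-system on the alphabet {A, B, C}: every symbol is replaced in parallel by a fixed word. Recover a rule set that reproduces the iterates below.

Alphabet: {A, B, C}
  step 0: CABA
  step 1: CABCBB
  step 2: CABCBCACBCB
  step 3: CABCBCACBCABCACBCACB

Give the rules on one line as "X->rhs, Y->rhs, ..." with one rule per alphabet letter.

A->B, B->CB, C->CA

  step 2 ⇒ step 3: CABCBCACBCB ⇒ CA·B·CB·CA·CB·CA·B·CA·CB·CA·CB
    A ↦ B
    B ↦ CB
    C ↦ CA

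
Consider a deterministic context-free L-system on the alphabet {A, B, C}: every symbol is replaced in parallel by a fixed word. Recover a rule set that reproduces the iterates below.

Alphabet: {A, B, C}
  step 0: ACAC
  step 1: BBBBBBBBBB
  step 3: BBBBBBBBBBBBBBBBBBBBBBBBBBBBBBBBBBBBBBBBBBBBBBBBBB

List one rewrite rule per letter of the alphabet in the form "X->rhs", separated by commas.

A->BB, B->CA, C->BBB

  step 0 ⇒ step 1: ACAC ⇒ BB·BBB·BB·BBB
    A ↦ BB
    C ↦ BBB
    B ↦ CA  (constrained at step 1)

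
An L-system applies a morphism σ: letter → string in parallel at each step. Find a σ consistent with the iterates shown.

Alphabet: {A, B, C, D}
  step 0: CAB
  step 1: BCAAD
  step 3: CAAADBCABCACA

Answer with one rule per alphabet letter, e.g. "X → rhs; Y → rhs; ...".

A->CA, B->AD, C->B, D->A

  step 0 ⇒ step 1: CAB ⇒ B·CA·AD
    A ↦ CA
    B ↦ AD
    C ↦ B
    D ↦ A  (constrained at step 1)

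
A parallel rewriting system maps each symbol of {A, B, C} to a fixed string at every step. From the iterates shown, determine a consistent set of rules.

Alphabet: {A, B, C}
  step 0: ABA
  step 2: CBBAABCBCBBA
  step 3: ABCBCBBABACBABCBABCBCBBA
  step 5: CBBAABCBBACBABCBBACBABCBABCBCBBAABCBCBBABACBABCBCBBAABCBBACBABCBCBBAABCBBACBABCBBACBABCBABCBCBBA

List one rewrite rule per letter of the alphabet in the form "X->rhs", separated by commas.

A->BA, B->CB, C->AB

  step 2 ⇒ step 3: CBBAABCBCBBA ⇒ AB·CB·CB·BA·BA·CB·AB·CB·AB·CB·CB·BA
    A ↦ BA
    B ↦ CB
    C ↦ AB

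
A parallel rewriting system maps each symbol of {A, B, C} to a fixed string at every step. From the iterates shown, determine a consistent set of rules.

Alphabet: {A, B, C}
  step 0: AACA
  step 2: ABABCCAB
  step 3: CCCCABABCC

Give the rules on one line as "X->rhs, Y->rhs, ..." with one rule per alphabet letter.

  step 2 ⇒ step 3: ABABCCAB ⇒ C·C·C·C·AB·AB·C·C
    A ↦ C
    B ↦ C
    C ↦ AB

A->C, B->C, C->AB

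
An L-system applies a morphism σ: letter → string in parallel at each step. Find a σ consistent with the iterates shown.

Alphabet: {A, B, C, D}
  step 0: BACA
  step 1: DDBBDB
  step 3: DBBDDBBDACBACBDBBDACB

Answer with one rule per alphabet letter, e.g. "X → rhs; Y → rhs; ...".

A->DB, B->D, C->B, D->ACB

  step 0 ⇒ step 1: BACA ⇒ D·DB·B·DB
    A ↦ DB
    B ↦ D
    C ↦ B
    D ↦ ACB  (constrained at step 1)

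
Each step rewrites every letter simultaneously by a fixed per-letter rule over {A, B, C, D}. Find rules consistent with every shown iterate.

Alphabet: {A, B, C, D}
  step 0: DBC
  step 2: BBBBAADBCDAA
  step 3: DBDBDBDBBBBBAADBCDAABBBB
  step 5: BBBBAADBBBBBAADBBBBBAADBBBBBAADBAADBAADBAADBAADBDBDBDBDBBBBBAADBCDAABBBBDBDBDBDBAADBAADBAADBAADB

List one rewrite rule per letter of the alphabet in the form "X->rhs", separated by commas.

A->BB, B->DB, C->CD, D->AA

  step 2 ⇒ step 3: BBBBAADBCDAA ⇒ DB·DB·DB·DB·BB·BB·AA·DB·CD·AA·BB·BB
    A ↦ BB
    B ↦ DB
    C ↦ CD
    D ↦ AA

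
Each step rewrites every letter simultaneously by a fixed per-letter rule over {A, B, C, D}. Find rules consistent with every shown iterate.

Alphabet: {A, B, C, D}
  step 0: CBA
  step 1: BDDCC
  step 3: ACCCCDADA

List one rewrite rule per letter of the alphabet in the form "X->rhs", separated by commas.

  step 0 ⇒ step 1: CBA ⇒ BD·D·CC
    A ↦ CC
    B ↦ D
    C ↦ BD
    D ↦ A  (constrained at step 1)

A->CC, B->D, C->BD, D->A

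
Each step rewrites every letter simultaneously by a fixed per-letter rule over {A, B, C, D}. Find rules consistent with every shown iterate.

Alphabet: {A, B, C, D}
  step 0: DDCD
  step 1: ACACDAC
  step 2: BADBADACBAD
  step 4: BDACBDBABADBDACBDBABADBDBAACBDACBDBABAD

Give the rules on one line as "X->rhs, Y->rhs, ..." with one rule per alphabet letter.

A->BA, B->BD, C->D, D->AC

  step 1 ⇒ step 2: ACACDAC ⇒ BA·D·BA·D·AC·BA·D
    A ↦ BA
    C ↦ D
    D ↦ AC
    B ↦ BD  (constrained at step 2)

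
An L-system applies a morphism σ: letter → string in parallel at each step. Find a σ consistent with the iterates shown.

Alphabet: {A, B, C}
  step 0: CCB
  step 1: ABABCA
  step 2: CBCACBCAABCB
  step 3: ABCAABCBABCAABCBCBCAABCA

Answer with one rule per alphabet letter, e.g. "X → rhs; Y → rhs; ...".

A->CB, B->CA, C->AB

  step 2 ⇒ step 3: CBCACBCAABCB ⇒ AB·CA·AB·CB·AB·CA·AB·CB·CB·CA·AB·CA
    A ↦ CB
    B ↦ CA
    C ↦ AB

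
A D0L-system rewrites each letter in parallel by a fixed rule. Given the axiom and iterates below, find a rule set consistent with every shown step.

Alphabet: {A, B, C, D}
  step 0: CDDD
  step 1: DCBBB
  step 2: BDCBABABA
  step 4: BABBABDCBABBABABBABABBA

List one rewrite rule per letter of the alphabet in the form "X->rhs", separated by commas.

  step 1 ⇒ step 2: DCBBB ⇒ B·DC·BA·BA·BA
    B ↦ BA
    C ↦ DC
    D ↦ B
    A ↦ B  (constrained at step 2)

A->B, B->BA, C->DC, D->B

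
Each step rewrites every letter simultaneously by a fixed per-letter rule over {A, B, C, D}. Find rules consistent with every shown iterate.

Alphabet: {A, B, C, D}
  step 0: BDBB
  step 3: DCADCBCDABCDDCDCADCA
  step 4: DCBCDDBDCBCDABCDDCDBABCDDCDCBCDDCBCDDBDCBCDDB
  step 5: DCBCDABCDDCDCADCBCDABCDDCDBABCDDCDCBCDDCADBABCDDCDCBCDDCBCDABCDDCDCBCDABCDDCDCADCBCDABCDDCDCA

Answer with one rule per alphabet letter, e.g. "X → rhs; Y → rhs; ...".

  step 4 ⇒ step 5: DCBCDDBDCBCDABCDDCDBABCDDCDCBCDDCBCDDBDCBCDDB ⇒ DC·BCD·A·BCD·DC·DC·A·DC·BCD·A·BCD·DC·DB·A·BCD·DC·DC·BCD·DC·A·DB·A·BCD·DC·DC·BCD·DC·BCD·A·BCD·DC·DC·BCD·A·BCD·DC·DC·A·DC·BCD·A·BCD·DC·DC·A
    A ↦ DB
    B ↦ A
    C ↦ BCD
    D ↦ DC

A->DB, B->A, C->BCD, D->DC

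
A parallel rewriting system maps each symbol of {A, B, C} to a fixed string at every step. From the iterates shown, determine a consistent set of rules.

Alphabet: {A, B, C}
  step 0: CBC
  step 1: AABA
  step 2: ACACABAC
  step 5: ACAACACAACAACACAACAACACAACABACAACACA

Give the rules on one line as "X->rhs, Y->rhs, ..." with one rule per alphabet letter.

A->AC, B->AB, C->A

  step 1 ⇒ step 2: AABA ⇒ AC·AC·AB·AC
    A ↦ AC
    B ↦ AB
  step 0 ⇒ step 1: CBC ⇒ A·AB·A
    C ↦ A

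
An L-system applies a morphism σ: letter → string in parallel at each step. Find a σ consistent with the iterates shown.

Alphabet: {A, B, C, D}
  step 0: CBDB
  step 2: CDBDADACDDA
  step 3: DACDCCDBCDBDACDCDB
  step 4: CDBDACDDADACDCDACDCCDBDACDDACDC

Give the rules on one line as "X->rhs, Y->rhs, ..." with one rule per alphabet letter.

  step 3 ⇒ step 4: DACDCCDBCDBDACDCDB ⇒ CD·B·DA·CD·DA·DA·CD·C·DA·CD·C·CD·B·DA·CD·DA·CD·C
    A ↦ B
    B ↦ C
    C ↦ DA
    D ↦ CD

A->B, B->C, C->DA, D->CD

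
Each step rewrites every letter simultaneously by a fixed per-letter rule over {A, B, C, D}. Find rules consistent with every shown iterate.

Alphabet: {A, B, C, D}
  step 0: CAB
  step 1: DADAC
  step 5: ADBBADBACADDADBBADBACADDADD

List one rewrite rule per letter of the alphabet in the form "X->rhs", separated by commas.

A->AD, B->AC, C->D, D->B

  step 0 ⇒ step 1: CAB ⇒ D·AD·AC
    A ↦ AD
    B ↦ AC
    C ↦ D
    D ↦ B  (constrained at step 1)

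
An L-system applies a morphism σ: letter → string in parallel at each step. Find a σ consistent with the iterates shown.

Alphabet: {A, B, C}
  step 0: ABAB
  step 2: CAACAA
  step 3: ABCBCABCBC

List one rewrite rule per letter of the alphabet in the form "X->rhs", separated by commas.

A->BC, B->C, C->A

  step 2 ⇒ step 3: CAACAA ⇒ A·BC·BC·A·BC·BC
    A ↦ BC
    C ↦ A
    B ↦ C  (constrained at step 0)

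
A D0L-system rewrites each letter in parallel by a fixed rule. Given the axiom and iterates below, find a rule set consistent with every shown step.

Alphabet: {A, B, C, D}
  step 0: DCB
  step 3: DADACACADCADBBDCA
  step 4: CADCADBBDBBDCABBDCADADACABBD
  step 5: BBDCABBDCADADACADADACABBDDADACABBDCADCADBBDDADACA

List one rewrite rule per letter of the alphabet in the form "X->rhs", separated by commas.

  step 4 ⇒ step 5: CADCADBBDBBDCABBDCADADACABBD ⇒ BB·D·CA·BB·D·CA·DA·DA·CA·DA·DA·CA·BB·D·DA·DA·CA·BB·D·CA·D·CA·D·BB·D·DA·DA·CA
    A ↦ D
    B ↦ DA
    C ↦ BB
    D ↦ CA

A->D, B->DA, C->BB, D->CA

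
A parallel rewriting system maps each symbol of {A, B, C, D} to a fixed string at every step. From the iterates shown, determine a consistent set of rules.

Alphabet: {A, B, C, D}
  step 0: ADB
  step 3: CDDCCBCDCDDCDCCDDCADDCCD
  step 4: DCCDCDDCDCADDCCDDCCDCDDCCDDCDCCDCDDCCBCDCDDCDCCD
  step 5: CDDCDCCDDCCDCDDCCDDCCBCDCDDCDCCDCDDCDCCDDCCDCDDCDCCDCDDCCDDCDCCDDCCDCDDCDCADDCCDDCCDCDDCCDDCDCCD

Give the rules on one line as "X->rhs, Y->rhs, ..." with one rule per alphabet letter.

  step 4 ⇒ step 5: DCCDCDDCDCADDCCDDCCDCDDCCDDCDCCDCDDCCBCDCDDCDCCD ⇒ CD·DC·DC·CD·DC·CD·CD·DC·CD·DC·CB·CD·CD·DC·DC·CD·CD·DC·DC·CD·DC·CD·CD·DC·DC·CD·CD·DC·CD·DC·DC·CD·DC·CD·CD·DC·DC·AD·DC·CD·DC·CD·CD·DC·CD·DC·DC·CD
    A ↦ CB
    B ↦ AD
    C ↦ DC
    D ↦ CD

A->CB, B->AD, C->DC, D->CD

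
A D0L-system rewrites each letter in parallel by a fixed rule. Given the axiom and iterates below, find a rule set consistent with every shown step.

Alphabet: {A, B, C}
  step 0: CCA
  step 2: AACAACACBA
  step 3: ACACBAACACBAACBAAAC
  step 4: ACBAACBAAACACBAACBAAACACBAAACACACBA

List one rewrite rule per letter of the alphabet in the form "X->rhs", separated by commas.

  step 3 ⇒ step 4: ACACBAACACBAACBAAAC ⇒ AC·BA·AC·BA·A·AC·AC·BA·AC·BA·A·AC·AC·BA·A·AC·AC·AC·BA
    A ↦ AC
    B ↦ A
    C ↦ BA

A->AC, B->A, C->BA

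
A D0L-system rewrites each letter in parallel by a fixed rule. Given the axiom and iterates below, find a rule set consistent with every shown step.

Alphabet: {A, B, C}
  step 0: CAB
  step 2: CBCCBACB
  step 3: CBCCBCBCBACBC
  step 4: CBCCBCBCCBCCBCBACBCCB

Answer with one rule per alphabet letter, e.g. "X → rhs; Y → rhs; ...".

  step 3 ⇒ step 4: CBCCBCBCBACBC ⇒ CB·C·CB·CB·C·CB·C·CB·C·BA·CB·C·CB
    A ↦ BA
    B ↦ C
    C ↦ CB

A->BA, B->C, C->CB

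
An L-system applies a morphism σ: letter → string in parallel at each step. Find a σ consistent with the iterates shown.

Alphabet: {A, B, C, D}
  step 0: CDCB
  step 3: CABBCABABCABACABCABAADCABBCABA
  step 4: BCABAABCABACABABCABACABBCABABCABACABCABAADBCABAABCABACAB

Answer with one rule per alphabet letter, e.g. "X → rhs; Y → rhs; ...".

A->CAB, B->A, C->B, D->AAD

  step 3 ⇒ step 4: CABBCABABCABACABCABAADCABBCABA ⇒ B·CAB·A·A·B·CAB·A·CAB·A·B·CAB·A·CAB·B·CAB·A·B·CAB·A·CAB·CAB·AAD·B·CAB·A·A·B·CAB·A·CAB
    A ↦ CAB
    B ↦ A
    C ↦ B
    D ↦ AAD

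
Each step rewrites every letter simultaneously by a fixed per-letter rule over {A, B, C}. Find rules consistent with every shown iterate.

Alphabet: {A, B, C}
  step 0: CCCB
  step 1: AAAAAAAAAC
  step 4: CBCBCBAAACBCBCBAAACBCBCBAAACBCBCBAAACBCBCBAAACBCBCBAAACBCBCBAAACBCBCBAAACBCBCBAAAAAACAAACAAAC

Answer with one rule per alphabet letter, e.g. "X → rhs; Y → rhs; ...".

A->CB, B->C, C->AAA

  step 0 ⇒ step 1: CCCB ⇒ AAA·AAA·AAA·C
    B ↦ C
    C ↦ AAA
    A ↦ CB  (constrained at step 1)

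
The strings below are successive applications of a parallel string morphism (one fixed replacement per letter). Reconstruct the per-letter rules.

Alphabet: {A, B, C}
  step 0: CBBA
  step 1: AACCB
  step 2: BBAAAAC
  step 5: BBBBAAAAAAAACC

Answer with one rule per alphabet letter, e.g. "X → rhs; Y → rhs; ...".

A->B, B->C, C->AA

  step 1 ⇒ step 2: AACCB ⇒ B·B·AA·AA·C
    A ↦ B
    B ↦ C
    C ↦ AA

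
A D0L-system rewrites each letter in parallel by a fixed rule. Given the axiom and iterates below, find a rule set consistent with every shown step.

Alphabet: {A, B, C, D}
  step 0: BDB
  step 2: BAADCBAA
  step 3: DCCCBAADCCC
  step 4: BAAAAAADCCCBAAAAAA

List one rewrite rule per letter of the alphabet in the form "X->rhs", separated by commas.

  step 3 ⇒ step 4: DCCCBAADCCC ⇒ B·AA·AA·AA·DC·C·C·B·AA·AA·AA
    A ↦ C
    B ↦ DC
    C ↦ AA
    D ↦ B

A->C, B->DC, C->AA, D->B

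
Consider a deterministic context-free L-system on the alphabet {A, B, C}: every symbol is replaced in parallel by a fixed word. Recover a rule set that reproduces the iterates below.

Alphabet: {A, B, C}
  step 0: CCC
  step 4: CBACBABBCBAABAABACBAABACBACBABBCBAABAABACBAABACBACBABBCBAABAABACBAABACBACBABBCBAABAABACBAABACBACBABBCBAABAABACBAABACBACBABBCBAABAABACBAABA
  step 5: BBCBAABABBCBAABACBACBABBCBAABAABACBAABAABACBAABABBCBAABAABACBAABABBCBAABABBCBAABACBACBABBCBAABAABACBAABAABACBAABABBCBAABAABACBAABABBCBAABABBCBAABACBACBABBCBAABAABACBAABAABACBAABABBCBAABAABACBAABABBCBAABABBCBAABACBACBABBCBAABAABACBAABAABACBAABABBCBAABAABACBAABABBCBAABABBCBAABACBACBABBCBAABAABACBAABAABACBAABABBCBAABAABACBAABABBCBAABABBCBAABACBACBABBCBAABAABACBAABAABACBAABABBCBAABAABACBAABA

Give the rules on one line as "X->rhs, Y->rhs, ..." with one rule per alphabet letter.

  step 4 ⇒ step 5: CBACBABBCBAABAABACBAABACBACBABBCBAABAABACBAABACBACBABBCBAABAABACBAABACBACBABBCBAABAABACBAABACBACBABBCBAABAABACBAABACBACBABBCBAABAABACBAABA ⇒ BB·CBA·ABA·BB·CBA·ABA·CBA·CBA·BB·CBA·ABA·ABA·CBA·ABA·ABA·CBA·ABA·BB·CBA·ABA·ABA·CBA·ABA·BB·CBA·ABA·BB·CBA·ABA·CBA·CBA·BB·CBA·ABA·ABA·CBA·ABA·ABA·CBA·ABA·BB·CBA·ABA·ABA·CBA·ABA·BB·CBA·ABA·BB·CBA·ABA·CBA·CBA·BB·CBA·ABA·ABA·CBA·ABA·ABA·CBA·ABA·BB·CBA·ABA·ABA·CBA·ABA·BB·CBA·ABA·BB·CBA·ABA·CBA·CBA·BB·CBA·ABA·ABA·CBA·ABA·ABA·CBA·ABA·BB·CBA·ABA·ABA·CBA·ABA·BB·CBA·ABA·BB·CBA·ABA·CBA·CBA·BB·CBA·ABA·ABA·CBA·ABA·ABA·CBA·ABA·BB·CBA·ABA·ABA·CBA·ABA·BB·CBA·ABA·BB·CBA·ABA·CBA·CBA·BB·CBA·ABA·ABA·CBA·ABA·ABA·CBA·ABA·BB·CBA·ABA·ABA·CBA·ABA
    A ↦ ABA
    B ↦ CBA
    C ↦ BB

A->ABA, B->CBA, C->BB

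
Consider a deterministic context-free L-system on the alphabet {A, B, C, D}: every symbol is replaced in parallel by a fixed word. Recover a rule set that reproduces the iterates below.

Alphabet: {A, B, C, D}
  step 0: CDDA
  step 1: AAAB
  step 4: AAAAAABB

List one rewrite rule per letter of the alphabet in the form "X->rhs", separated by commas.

  step 0 ⇒ step 1: CDDA ⇒ A·A·A·B
    A ↦ B
    C ↦ A
    D ↦ A
    B ↦ CD  (constrained at step 1)

A->B, B->CD, C->A, D->A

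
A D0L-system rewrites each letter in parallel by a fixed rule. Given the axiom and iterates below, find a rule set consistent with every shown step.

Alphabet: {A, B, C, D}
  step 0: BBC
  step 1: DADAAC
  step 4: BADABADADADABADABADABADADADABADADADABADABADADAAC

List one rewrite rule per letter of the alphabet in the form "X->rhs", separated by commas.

  step 0 ⇒ step 1: BBC ⇒ DA·DA·AC
    B ↦ DA
    C ↦ AC
    A ↦ DA  (constrained at step 1)
    D ↦ BA  (constrained at step 1)

A->DA, B->DA, C->AC, D->BA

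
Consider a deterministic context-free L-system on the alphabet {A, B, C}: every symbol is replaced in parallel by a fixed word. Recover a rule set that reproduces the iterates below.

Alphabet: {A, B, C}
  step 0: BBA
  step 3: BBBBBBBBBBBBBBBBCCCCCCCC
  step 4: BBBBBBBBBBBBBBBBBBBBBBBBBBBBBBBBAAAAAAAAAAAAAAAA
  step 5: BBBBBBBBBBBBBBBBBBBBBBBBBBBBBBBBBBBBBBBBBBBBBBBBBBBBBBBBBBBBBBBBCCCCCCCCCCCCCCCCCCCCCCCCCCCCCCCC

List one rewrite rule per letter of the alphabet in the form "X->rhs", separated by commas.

  step 4 ⇒ step 5: BBBBBBBBBBBBBBBBBBBBBBBBBBBBBBBBAAAAAAAAAAAAAAAA ⇒ BB·BB·BB·BB·BB·BB·BB·BB·BB·BB·BB·BB·BB·BB·BB·BB·BB·BB·BB·BB·BB·BB·BB·BB·BB·BB·BB·BB·BB·BB·BB·BB·CC·CC·CC·CC·CC·CC·CC·CC·CC·CC·CC·CC·CC·CC·CC·CC
    A ↦ CC
    B ↦ BB
  step 3 ⇒ step 4: BBBBBBBBBBBBBBBBCCCCCCCC ⇒ BB·BB·BB·BB·BB·BB·BB·BB·BB·BB·BB·BB·BB·BB·BB·BB·AA·AA·AA·AA·AA·AA·AA·AA
    C ↦ AA

A->CC, B->BB, C->AA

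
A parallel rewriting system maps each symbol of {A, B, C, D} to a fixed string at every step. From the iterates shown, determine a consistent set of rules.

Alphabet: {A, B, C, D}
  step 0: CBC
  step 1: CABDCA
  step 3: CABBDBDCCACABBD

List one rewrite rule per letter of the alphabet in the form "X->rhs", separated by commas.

A->B, B->BD, C->CA, D->C

  step 0 ⇒ step 1: CBC ⇒ CA·BD·CA
    B ↦ BD
    C ↦ CA
    A ↦ B  (constrained at step 1)
    D ↦ C  (constrained at step 1)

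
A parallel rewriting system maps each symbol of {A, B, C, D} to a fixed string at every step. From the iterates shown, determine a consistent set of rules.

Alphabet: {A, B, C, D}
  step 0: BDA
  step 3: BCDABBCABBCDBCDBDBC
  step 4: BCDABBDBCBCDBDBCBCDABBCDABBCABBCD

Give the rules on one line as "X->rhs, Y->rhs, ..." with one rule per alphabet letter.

  step 3 ⇒ step 4: BCDABBCABBCDBCDBDBC ⇒ BC·D·AB·BD·BC·BC·D·BD·BC·BC·D·AB·BC·D·AB·BC·AB·BC·D
    A ↦ BD
    B ↦ BC
    C ↦ D
    D ↦ AB

A->BD, B->BC, C->D, D->AB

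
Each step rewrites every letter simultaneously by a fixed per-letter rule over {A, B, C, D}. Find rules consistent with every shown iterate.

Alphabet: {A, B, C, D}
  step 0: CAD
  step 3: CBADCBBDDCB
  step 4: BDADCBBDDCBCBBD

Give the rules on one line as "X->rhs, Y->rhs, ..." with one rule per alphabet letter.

A->AD, B->D, C->B, D->CB

  step 3 ⇒ step 4: CBADCBBDDCB ⇒ B·D·AD·CB·B·D·D·CB·CB·B·D
    A ↦ AD
    B ↦ D
    C ↦ B
    D ↦ CB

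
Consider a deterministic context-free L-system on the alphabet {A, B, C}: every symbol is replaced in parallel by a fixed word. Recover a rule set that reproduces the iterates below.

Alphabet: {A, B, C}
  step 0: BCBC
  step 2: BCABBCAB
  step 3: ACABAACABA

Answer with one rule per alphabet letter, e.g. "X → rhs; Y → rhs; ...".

A->B, B->A, C->CA

  step 2 ⇒ step 3: BCABBCAB ⇒ A·CA·B·A·A·CA·B·A
    A ↦ B
    B ↦ A
    C ↦ CA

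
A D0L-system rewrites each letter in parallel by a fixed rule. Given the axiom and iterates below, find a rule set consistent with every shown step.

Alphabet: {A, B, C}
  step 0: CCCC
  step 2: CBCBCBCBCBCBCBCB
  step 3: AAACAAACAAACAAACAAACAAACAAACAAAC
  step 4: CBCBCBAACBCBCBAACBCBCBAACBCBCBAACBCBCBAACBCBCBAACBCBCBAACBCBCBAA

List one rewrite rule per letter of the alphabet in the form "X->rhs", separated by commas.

  step 3 ⇒ step 4: AAACAAACAAACAAACAAACAAACAAACAAAC ⇒ CB·CB·CB·AA·CB·CB·CB·AA·CB·CB·CB·AA·CB·CB·CB·AA·CB·CB·CB·AA·CB·CB·CB·AA·CB·CB·CB·AA·CB·CB·CB·AA
    A ↦ CB
    C ↦ AA
  step 2 ⇒ step 3: CBCBCBCBCBCBCBCB ⇒ AA·AC·AA·AC·AA·AC·AA·AC·AA·AC·AA·AC·AA·AC·AA·AC
    B ↦ AC

A->CB, B->AC, C->AA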